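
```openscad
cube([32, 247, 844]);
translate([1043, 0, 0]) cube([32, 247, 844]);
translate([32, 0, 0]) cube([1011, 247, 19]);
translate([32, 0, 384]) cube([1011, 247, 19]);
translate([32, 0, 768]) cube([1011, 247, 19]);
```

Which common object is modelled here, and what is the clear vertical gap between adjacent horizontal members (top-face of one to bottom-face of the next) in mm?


A bookshelf. The clear shelf gap is 365 mm.

Two tall side panels with 3 horizontal boards between them — a bookshelf. The first two shelf undersides are at z = 0 and z = 384; with shelf thickness 19, the clear gap is 384 − 0 − 19 = 365 mm.


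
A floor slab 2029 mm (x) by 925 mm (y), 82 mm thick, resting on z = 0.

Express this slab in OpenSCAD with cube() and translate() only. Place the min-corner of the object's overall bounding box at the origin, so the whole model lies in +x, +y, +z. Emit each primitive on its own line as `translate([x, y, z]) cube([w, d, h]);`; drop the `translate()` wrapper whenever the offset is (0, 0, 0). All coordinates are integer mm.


cube([2029, 925, 82]);


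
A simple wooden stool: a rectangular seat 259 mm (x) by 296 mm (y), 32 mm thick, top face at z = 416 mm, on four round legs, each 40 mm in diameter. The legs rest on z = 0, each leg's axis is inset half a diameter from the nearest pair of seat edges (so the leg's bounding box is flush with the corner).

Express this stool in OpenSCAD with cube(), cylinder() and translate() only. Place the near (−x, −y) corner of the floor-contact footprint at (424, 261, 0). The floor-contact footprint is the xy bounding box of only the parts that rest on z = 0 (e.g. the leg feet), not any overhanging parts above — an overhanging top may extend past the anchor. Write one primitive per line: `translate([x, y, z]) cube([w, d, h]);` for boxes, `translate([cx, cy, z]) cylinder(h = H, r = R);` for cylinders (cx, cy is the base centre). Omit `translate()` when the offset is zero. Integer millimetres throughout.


translate([424, 261, 384]) cube([259, 296, 32]);
translate([444, 281, 0]) cylinder(h = 384, r = 20);
translate([663, 281, 0]) cylinder(h = 384, r = 20);
translate([444, 537, 0]) cylinder(h = 384, r = 20);
translate([663, 537, 0]) cylinder(h = 384, r = 20);


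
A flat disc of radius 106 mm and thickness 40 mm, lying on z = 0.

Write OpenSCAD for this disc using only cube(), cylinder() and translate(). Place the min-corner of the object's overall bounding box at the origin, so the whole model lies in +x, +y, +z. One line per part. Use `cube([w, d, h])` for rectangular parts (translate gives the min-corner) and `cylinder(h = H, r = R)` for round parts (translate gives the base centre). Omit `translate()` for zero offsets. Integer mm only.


translate([106, 106, 0]) cylinder(h = 40, r = 106);


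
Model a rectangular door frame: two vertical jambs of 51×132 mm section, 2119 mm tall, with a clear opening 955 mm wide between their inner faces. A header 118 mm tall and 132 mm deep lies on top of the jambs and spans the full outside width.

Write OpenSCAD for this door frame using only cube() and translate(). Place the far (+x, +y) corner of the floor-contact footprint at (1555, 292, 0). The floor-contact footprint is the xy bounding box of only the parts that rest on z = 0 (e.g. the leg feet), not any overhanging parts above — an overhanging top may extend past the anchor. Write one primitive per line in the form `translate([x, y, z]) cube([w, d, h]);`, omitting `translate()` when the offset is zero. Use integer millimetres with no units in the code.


translate([498, 160, 0]) cube([51, 132, 2119]);
translate([1504, 160, 0]) cube([51, 132, 2119]);
translate([498, 160, 2119]) cube([1057, 132, 118]);


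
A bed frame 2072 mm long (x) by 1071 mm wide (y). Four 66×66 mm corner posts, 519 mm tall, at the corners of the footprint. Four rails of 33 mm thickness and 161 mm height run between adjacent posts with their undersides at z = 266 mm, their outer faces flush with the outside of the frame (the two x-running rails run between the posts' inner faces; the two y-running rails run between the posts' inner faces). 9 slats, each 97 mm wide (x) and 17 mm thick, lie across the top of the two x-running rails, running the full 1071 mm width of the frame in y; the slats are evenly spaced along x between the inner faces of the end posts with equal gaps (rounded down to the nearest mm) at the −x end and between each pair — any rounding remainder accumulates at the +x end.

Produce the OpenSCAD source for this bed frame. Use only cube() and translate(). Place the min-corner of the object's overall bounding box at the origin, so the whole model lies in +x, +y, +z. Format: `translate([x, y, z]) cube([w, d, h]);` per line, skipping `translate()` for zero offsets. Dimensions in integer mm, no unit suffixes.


cube([66, 66, 519]);
translate([0, 1005, 0]) cube([66, 66, 519]);
translate([2006, 0, 0]) cube([66, 66, 519]);
translate([2006, 1005, 0]) cube([66, 66, 519]);
translate([66, 0, 266]) cube([1940, 33, 161]);
translate([66, 1038, 266]) cube([1940, 33, 161]);
translate([0, 66, 266]) cube([33, 939, 161]);
translate([2039, 66, 266]) cube([33, 939, 161]);
translate([172, 0, 427]) cube([97, 1071, 17]);
translate([375, 0, 427]) cube([97, 1071, 17]);
translate([578, 0, 427]) cube([97, 1071, 17]);
translate([781, 0, 427]) cube([97, 1071, 17]);
translate([984, 0, 427]) cube([97, 1071, 17]);
translate([1187, 0, 427]) cube([97, 1071, 17]);
translate([1390, 0, 427]) cube([97, 1071, 17]);
translate([1593, 0, 427]) cube([97, 1071, 17]);
translate([1796, 0, 427]) cube([97, 1071, 17]);


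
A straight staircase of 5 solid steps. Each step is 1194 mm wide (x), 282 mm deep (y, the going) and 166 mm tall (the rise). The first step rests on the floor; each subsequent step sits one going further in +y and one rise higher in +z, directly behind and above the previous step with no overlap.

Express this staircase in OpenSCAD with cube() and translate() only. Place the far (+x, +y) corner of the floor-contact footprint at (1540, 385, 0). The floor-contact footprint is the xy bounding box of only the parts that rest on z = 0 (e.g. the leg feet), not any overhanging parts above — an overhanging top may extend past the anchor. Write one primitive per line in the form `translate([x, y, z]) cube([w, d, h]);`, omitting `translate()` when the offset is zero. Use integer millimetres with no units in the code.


translate([346, 103, 0]) cube([1194, 282, 166]);
translate([346, 385, 166]) cube([1194, 282, 166]);
translate([346, 667, 332]) cube([1194, 282, 166]);
translate([346, 949, 498]) cube([1194, 282, 166]);
translate([346, 1231, 664]) cube([1194, 282, 166]);


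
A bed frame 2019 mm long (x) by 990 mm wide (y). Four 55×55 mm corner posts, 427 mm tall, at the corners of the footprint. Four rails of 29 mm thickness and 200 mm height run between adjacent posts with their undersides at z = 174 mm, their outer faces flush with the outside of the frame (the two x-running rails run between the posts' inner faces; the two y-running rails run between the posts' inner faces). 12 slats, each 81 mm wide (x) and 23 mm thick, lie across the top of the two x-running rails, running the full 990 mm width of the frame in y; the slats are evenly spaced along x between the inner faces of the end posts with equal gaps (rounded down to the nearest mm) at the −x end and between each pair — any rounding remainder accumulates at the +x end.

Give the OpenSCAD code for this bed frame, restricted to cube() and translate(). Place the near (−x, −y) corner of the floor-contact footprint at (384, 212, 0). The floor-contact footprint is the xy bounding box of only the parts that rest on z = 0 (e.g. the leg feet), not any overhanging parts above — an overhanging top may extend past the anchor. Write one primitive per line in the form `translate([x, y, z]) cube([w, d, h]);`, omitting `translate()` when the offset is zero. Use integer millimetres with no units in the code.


// slat z = rail_z + rail_h = 174 + 200 = 374
// slat gap = ⌊(1909 − 12·81) / 13⌋ = 72
translate([384, 212, 0]) cube([55, 55, 427]);
translate([384, 1147, 0]) cube([55, 55, 427]);
translate([2348, 212, 0]) cube([55, 55, 427]);
translate([2348, 1147, 0]) cube([55, 55, 427]);
translate([439, 212, 174]) cube([1909, 29, 200]);
translate([439, 1173, 174]) cube([1909, 29, 200]);
translate([384, 267, 174]) cube([29, 880, 200]);
translate([2374, 267, 174]) cube([29, 880, 200]);
translate([511, 212, 374]) cube([81, 990, 23]);
translate([664, 212, 374]) cube([81, 990, 23]);
translate([817, 212, 374]) cube([81, 990, 23]);
translate([970, 212, 374]) cube([81, 990, 23]);
translate([1123, 212, 374]) cube([81, 990, 23]);
translate([1276, 212, 374]) cube([81, 990, 23]);
translate([1429, 212, 374]) cube([81, 990, 23]);
translate([1582, 212, 374]) cube([81, 990, 23]);
translate([1735, 212, 374]) cube([81, 990, 23]);
translate([1888, 212, 374]) cube([81, 990, 23]);
translate([2041, 212, 374]) cube([81, 990, 23]);
translate([2194, 212, 374]) cube([81, 990, 23]);


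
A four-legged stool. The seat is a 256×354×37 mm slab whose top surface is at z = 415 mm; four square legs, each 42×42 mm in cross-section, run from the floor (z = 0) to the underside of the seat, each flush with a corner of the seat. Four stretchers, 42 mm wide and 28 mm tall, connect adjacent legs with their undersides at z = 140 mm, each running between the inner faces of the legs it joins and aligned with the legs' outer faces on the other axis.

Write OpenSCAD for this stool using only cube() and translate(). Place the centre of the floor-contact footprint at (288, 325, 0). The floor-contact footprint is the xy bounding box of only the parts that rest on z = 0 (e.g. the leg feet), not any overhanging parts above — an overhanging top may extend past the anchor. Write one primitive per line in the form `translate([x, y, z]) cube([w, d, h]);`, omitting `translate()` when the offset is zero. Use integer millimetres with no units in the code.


translate([160, 148, 378]) cube([256, 354, 37]);
translate([160, 148, 0]) cube([42, 42, 378]);
translate([374, 148, 0]) cube([42, 42, 378]);
translate([160, 460, 0]) cube([42, 42, 378]);
translate([374, 460, 0]) cube([42, 42, 378]);
translate([202, 148, 140]) cube([172, 42, 28]);
translate([202, 460, 140]) cube([172, 42, 28]);
translate([160, 190, 140]) cube([42, 270, 28]);
translate([374, 190, 140]) cube([42, 270, 28]);


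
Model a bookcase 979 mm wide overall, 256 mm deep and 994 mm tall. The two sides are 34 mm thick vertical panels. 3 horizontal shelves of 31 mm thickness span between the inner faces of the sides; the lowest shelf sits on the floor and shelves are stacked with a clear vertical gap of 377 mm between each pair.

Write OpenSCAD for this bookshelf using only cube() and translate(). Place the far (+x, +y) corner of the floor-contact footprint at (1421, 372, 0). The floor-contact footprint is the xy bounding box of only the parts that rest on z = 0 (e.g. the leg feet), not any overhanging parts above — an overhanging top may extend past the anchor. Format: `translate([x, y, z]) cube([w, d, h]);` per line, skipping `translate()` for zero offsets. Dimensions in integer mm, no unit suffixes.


translate([442, 116, 0]) cube([34, 256, 994]);
translate([1387, 116, 0]) cube([34, 256, 994]);
translate([476, 116, 0]) cube([911, 256, 31]);
translate([476, 116, 408]) cube([911, 256, 31]);
translate([476, 116, 816]) cube([911, 256, 31]);


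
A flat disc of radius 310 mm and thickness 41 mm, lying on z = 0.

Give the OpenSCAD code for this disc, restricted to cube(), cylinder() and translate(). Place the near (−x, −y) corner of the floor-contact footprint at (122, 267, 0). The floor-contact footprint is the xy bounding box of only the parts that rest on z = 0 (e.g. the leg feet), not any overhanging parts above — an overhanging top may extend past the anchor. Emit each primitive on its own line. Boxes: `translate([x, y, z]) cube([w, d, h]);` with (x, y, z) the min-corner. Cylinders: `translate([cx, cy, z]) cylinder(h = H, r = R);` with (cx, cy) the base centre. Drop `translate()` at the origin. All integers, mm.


translate([432, 577, 0]) cylinder(h = 41, r = 310);


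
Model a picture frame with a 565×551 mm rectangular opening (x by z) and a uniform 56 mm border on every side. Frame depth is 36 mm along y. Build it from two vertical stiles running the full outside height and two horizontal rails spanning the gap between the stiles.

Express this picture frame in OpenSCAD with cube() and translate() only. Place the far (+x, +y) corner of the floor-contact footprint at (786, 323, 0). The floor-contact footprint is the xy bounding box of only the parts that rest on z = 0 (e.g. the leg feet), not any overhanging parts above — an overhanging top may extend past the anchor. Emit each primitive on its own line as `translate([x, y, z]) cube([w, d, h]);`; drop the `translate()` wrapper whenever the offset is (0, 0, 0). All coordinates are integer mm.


translate([109, 287, 0]) cube([56, 36, 663]);
translate([730, 287, 0]) cube([56, 36, 663]);
translate([165, 287, 0]) cube([565, 36, 56]);
translate([165, 287, 607]) cube([565, 36, 56]);


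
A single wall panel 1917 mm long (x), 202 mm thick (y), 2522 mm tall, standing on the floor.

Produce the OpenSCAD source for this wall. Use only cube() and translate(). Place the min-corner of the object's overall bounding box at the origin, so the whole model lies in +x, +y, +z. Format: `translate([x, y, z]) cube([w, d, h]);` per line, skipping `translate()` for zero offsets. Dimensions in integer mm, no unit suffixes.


cube([1917, 202, 2522]);


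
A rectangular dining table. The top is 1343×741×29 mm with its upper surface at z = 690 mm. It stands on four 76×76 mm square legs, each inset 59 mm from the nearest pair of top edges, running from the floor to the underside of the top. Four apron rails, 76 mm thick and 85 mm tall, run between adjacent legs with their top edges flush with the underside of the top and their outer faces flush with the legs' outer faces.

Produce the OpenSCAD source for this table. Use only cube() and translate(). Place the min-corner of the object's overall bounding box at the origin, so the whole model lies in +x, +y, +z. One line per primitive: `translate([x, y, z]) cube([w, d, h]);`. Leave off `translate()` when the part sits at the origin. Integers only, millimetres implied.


translate([0, 0, 661]) cube([1343, 741, 29]);
translate([59, 59, 0]) cube([76, 76, 661]);
translate([1208, 59, 0]) cube([76, 76, 661]);
translate([59, 606, 0]) cube([76, 76, 661]);
translate([1208, 606, 0]) cube([76, 76, 661]);
translate([135, 59, 576]) cube([1073, 76, 85]);
translate([135, 606, 576]) cube([1073, 76, 85]);
translate([59, 135, 576]) cube([76, 471, 85]);
translate([1208, 135, 576]) cube([76, 471, 85]);


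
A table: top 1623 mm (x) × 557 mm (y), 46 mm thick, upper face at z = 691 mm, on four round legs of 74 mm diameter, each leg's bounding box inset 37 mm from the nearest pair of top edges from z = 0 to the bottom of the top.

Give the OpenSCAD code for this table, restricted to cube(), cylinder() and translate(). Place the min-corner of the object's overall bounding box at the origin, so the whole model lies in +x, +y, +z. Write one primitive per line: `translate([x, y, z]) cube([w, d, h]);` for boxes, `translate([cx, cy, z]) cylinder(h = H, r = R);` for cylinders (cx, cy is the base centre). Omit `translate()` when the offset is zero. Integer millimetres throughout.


translate([0, 0, 645]) cube([1623, 557, 46]);
translate([74, 74, 0]) cylinder(h = 645, r = 37);
translate([1549, 74, 0]) cylinder(h = 645, r = 37);
translate([74, 483, 0]) cylinder(h = 645, r = 37);
translate([1549, 483, 0]) cylinder(h = 645, r = 37);


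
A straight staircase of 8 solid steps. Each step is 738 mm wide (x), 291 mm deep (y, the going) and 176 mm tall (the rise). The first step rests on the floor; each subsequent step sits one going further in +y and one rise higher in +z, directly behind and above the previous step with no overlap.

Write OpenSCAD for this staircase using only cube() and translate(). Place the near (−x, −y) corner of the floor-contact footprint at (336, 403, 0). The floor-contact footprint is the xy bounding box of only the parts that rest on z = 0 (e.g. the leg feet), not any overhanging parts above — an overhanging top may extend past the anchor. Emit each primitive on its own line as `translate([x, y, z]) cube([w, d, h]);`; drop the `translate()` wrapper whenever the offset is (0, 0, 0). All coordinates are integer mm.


translate([336, 403, 0]) cube([738, 291, 176]);
translate([336, 694, 176]) cube([738, 291, 176]);
translate([336, 985, 352]) cube([738, 291, 176]);
translate([336, 1276, 528]) cube([738, 291, 176]);
translate([336, 1567, 704]) cube([738, 291, 176]);
translate([336, 1858, 880]) cube([738, 291, 176]);
translate([336, 2149, 1056]) cube([738, 291, 176]);
translate([336, 2440, 1232]) cube([738, 291, 176]);


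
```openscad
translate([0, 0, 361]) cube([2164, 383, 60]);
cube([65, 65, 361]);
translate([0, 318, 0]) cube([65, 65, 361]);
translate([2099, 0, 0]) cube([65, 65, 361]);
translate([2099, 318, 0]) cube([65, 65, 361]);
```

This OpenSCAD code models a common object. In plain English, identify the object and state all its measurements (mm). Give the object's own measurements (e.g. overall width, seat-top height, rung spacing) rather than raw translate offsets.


A bench: a 2164×383 mm seat slab, 60 mm thick, top at z = 421 mm, on four 65×65 mm square legs flush with the seat corners and standing on z = 0.


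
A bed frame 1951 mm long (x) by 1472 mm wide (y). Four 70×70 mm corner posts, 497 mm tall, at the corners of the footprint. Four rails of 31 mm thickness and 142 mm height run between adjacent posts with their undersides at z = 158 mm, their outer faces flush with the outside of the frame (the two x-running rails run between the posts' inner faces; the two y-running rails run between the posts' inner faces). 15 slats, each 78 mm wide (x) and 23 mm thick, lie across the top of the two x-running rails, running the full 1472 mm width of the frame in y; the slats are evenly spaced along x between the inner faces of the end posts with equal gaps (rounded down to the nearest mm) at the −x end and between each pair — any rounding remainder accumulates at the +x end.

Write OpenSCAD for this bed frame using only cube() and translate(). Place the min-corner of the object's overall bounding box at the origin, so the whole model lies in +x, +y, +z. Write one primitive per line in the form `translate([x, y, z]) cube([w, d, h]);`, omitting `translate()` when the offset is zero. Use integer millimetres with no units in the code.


cube([70, 70, 497]);
translate([0, 1402, 0]) cube([70, 70, 497]);
translate([1881, 0, 0]) cube([70, 70, 497]);
translate([1881, 1402, 0]) cube([70, 70, 497]);
translate([70, 0, 158]) cube([1811, 31, 142]);
translate([70, 1441, 158]) cube([1811, 31, 142]);
translate([0, 70, 158]) cube([31, 1332, 142]);
translate([1920, 70, 158]) cube([31, 1332, 142]);
translate([110, 0, 300]) cube([78, 1472, 23]);
translate([228, 0, 300]) cube([78, 1472, 23]);
translate([346, 0, 300]) cube([78, 1472, 23]);
translate([464, 0, 300]) cube([78, 1472, 23]);
translate([582, 0, 300]) cube([78, 1472, 23]);
translate([700, 0, 300]) cube([78, 1472, 23]);
translate([818, 0, 300]) cube([78, 1472, 23]);
translate([936, 0, 300]) cube([78, 1472, 23]);
translate([1054, 0, 300]) cube([78, 1472, 23]);
translate([1172, 0, 300]) cube([78, 1472, 23]);
translate([1290, 0, 300]) cube([78, 1472, 23]);
translate([1408, 0, 300]) cube([78, 1472, 23]);
translate([1526, 0, 300]) cube([78, 1472, 23]);
translate([1644, 0, 300]) cube([78, 1472, 23]);
translate([1762, 0, 300]) cube([78, 1472, 23]);


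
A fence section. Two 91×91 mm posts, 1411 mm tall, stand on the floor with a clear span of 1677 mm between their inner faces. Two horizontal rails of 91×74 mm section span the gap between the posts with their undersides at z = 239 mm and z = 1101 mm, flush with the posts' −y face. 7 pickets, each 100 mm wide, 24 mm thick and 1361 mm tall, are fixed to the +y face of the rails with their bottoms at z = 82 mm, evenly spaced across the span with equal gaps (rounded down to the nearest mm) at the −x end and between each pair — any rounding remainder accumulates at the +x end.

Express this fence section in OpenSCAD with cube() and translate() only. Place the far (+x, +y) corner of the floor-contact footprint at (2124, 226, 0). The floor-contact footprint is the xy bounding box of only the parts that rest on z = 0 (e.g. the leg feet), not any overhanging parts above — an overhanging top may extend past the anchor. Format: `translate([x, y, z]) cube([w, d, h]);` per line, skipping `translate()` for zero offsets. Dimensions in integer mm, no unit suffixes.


translate([265, 135, 0]) cube([91, 91, 1411]);
translate([2033, 135, 0]) cube([91, 91, 1411]);
translate([356, 135, 239]) cube([1677, 91, 74]);
translate([356, 135, 1101]) cube([1677, 91, 74]);
translate([478, 226, 82]) cube([100, 24, 1361]);
translate([700, 226, 82]) cube([100, 24, 1361]);
translate([922, 226, 82]) cube([100, 24, 1361]);
translate([1144, 226, 82]) cube([100, 24, 1361]);
translate([1366, 226, 82]) cube([100, 24, 1361]);
translate([1588, 226, 82]) cube([100, 24, 1361]);
translate([1810, 226, 82]) cube([100, 24, 1361]);


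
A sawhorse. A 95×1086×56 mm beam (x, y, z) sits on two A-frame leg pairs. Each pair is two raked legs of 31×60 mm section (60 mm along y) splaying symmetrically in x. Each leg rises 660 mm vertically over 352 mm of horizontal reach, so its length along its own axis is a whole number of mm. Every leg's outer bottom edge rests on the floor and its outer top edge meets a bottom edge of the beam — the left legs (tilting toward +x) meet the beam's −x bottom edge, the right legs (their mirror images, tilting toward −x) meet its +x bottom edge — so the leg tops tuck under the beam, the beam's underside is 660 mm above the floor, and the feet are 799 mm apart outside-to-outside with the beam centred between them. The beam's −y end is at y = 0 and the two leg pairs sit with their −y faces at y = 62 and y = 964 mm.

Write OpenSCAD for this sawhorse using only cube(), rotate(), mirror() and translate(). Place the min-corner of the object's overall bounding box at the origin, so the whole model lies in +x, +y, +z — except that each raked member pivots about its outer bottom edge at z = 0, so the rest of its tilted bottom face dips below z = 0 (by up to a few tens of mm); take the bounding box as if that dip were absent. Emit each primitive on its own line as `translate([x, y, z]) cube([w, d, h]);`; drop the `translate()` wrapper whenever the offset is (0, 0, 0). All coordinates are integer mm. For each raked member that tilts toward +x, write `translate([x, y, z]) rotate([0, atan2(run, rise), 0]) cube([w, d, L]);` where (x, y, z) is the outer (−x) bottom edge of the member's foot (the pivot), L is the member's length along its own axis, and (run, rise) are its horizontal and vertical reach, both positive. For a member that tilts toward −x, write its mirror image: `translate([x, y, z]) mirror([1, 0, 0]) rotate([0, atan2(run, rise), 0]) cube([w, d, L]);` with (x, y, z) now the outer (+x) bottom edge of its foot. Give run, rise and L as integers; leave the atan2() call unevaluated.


// leg length = √(352² + 660²) = 748
// right-leg outer foot x = 2·352 + 95 = 799
// beam min-corner = (352, 0, 660)
translate([352, 0, 660]) cube([95, 1086, 56]);
translate([0, 62, 0]) rotate([0, atan2(352, 660), 0]) cube([31, 60, 748]);
translate([799, 62, 0]) mirror([1, 0, 0]) rotate([0, atan2(352, 660), 0]) cube([31, 60, 748]);
translate([0, 964, 0]) rotate([0, atan2(352, 660), 0]) cube([31, 60, 748]);
translate([799, 964, 0]) mirror([1, 0, 0]) rotate([0, atan2(352, 660), 0]) cube([31, 60, 748]);


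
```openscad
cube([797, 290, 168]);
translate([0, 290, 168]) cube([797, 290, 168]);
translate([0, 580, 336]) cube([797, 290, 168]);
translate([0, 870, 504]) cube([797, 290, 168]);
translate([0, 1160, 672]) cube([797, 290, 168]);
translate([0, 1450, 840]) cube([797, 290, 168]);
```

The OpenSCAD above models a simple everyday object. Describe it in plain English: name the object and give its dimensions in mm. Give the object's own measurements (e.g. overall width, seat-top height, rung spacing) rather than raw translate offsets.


A straight staircase of 6 solid steps. Each step is 797 mm wide (x), 290 mm deep (y, the going) and 168 mm tall (the rise). The first step rests on the floor; each subsequent step sits one going further in +y and one rise higher in +z, directly behind and above the previous step with no overlap.


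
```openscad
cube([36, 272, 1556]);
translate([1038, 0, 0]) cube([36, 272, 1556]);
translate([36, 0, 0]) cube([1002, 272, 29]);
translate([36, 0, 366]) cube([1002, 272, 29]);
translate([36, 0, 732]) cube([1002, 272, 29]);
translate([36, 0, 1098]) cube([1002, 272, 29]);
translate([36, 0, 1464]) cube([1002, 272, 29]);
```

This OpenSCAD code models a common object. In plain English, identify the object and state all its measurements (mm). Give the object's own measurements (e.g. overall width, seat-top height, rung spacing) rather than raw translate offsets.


An open bookshelf. Two side panels, each 36 mm thick, 272 mm deep and 1556 mm tall, stand 1074 mm apart (outside-to-outside). Between them sit 5 shelves, each 29 mm thick and 272 mm deep, spanning the full gap between the sides. The bottom shelf rests on the floor (its underside at z = 0) and the clear gap between one shelf's top and the next shelf's underside is 337 mm.


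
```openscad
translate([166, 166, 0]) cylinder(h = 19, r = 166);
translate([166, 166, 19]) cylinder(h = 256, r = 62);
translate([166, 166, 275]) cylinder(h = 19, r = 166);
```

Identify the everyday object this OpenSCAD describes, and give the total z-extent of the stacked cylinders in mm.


A spool. The overall height is 294 mm.

Three coaxial cylinders, large–small–large — a spool. Two 19 mm flanges and a 256 mm core give 19 + 256 + 19 = 294 mm.


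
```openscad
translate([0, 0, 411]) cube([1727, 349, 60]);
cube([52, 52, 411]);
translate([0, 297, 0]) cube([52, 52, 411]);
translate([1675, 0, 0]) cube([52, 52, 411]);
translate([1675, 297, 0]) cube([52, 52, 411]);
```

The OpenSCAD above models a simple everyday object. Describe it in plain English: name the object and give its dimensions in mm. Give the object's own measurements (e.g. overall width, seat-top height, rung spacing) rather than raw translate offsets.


A bench: a 1727×349 mm seat slab, 60 mm thick, top at z = 471 mm, on four 52×52 mm square legs flush with the seat corners and standing on z = 0.


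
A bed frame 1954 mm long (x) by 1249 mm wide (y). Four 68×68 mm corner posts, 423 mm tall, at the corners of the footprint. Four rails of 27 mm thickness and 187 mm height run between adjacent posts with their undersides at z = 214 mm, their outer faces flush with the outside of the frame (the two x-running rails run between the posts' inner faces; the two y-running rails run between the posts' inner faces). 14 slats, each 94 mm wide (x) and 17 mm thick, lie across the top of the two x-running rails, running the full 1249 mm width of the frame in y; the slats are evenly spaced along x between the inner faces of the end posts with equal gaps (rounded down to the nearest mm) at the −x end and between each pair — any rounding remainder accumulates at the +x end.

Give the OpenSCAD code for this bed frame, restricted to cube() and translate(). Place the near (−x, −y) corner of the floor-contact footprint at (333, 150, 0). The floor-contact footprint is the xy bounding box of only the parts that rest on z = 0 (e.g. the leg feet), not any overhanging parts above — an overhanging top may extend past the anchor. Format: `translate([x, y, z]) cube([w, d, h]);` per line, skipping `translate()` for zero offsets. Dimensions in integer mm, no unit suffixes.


translate([333, 150, 0]) cube([68, 68, 423]);
translate([333, 1331, 0]) cube([68, 68, 423]);
translate([2219, 150, 0]) cube([68, 68, 423]);
translate([2219, 1331, 0]) cube([68, 68, 423]);
translate([401, 150, 214]) cube([1818, 27, 187]);
translate([401, 1372, 214]) cube([1818, 27, 187]);
translate([333, 218, 214]) cube([27, 1113, 187]);
translate([2260, 218, 214]) cube([27, 1113, 187]);
translate([434, 150, 401]) cube([94, 1249, 17]);
translate([561, 150, 401]) cube([94, 1249, 17]);
translate([688, 150, 401]) cube([94, 1249, 17]);
translate([815, 150, 401]) cube([94, 1249, 17]);
translate([942, 150, 401]) cube([94, 1249, 17]);
translate([1069, 150, 401]) cube([94, 1249, 17]);
translate([1196, 150, 401]) cube([94, 1249, 17]);
translate([1323, 150, 401]) cube([94, 1249, 17]);
translate([1450, 150, 401]) cube([94, 1249, 17]);
translate([1577, 150, 401]) cube([94, 1249, 17]);
translate([1704, 150, 401]) cube([94, 1249, 17]);
translate([1831, 150, 401]) cube([94, 1249, 17]);
translate([1958, 150, 401]) cube([94, 1249, 17]);
translate([2085, 150, 401]) cube([94, 1249, 17]);


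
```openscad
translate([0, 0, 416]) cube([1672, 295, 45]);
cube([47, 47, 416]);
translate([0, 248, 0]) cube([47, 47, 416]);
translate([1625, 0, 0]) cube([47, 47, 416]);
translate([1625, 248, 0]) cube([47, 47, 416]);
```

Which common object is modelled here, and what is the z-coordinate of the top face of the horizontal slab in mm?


A bench. The seat-top height is 461 mm.

A long slab on four corner posts — a bench. The slab sits at z = 416 with thickness 45, so the top is 416 + 45 = 461 mm.


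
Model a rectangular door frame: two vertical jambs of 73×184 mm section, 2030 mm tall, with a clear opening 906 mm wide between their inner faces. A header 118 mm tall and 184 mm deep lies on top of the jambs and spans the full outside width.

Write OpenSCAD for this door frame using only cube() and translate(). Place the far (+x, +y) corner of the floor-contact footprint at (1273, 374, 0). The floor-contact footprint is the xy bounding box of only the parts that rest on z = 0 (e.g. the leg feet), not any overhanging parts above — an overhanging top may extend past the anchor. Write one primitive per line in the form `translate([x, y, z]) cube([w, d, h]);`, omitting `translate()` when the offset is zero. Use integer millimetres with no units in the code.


translate([221, 190, 0]) cube([73, 184, 2030]);
translate([1200, 190, 0]) cube([73, 184, 2030]);
translate([221, 190, 2030]) cube([1052, 184, 118]);


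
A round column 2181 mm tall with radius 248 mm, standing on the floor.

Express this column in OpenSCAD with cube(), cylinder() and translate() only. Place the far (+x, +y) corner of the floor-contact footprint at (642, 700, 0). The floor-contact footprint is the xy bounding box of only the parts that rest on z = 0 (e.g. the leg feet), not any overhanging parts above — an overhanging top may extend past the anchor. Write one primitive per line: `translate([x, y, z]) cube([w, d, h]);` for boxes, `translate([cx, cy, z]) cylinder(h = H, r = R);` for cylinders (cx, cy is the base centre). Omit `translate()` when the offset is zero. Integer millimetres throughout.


translate([394, 452, 0]) cylinder(h = 2181, r = 248);


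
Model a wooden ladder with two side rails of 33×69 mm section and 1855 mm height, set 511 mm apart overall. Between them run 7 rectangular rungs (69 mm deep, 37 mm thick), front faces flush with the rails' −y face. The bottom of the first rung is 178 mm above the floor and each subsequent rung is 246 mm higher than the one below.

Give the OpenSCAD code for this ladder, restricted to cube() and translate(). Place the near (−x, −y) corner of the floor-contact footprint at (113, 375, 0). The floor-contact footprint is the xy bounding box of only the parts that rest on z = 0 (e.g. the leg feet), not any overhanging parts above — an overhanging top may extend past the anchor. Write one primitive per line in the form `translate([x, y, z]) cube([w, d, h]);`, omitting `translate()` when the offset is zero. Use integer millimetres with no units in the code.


translate([113, 375, 0]) cube([33, 69, 1855]);
translate([591, 375, 0]) cube([33, 69, 1855]);
translate([146, 375, 178]) cube([445, 69, 37]);
translate([146, 375, 424]) cube([445, 69, 37]);
translate([146, 375, 670]) cube([445, 69, 37]);
translate([146, 375, 916]) cube([445, 69, 37]);
translate([146, 375, 1162]) cube([445, 69, 37]);
translate([146, 375, 1408]) cube([445, 69, 37]);
translate([146, 375, 1654]) cube([445, 69, 37]);


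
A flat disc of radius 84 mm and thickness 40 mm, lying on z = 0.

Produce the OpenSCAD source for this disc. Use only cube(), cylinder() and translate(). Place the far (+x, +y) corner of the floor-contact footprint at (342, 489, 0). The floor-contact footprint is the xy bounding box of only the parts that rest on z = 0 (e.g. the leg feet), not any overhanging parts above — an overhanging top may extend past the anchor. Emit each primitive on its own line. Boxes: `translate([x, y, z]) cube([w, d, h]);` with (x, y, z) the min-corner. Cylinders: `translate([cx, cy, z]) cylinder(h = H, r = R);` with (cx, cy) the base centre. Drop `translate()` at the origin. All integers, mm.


translate([258, 405, 0]) cylinder(h = 40, r = 84);


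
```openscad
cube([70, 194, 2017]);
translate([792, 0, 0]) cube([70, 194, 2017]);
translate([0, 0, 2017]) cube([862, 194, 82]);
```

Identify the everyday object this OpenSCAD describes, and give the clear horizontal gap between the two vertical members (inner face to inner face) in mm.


A door frame. The clear opening width is 722 mm.

Two 2017 mm tall posts with a header on top — a door frame. The left jamb is 70 mm wide at x = 0; the right jamb starts at x = 792. The clear opening is 792 − 70 = 722 mm.


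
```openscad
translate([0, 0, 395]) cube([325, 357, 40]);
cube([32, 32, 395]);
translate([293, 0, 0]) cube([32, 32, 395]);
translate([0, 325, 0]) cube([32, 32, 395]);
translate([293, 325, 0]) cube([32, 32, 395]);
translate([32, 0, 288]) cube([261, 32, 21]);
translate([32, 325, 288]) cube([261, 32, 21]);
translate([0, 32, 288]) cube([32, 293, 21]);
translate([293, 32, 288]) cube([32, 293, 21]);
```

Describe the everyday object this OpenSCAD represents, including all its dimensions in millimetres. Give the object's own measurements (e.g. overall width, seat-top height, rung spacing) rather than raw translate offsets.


A simple wooden stool: a rectangular seat 325 mm (x) by 357 mm (y), 40 mm thick, top face at z = 435 mm, on four square legs, each 32×32 mm in cross-section. The legs rest on z = 0, each flush with a corner of the seat. Four stretchers, 32 mm wide and 21 mm tall, connect adjacent legs with their undersides at z = 288 mm, each running between the inner faces of the legs it joins and aligned with the legs' outer faces on the other axis.


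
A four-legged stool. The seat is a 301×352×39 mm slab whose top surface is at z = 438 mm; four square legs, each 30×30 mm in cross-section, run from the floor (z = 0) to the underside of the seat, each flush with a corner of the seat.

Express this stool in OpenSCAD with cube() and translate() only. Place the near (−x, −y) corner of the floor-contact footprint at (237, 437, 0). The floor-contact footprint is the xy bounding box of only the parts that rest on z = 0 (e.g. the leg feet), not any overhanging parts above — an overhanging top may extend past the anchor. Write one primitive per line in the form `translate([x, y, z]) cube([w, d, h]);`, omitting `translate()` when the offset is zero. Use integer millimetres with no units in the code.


// leg_h = 438 - 39 = 399
translate([237, 437, 399]) cube([301, 352, 39]);
translate([237, 437, 0]) cube([30, 30, 399]);
translate([508, 437, 0]) cube([30, 30, 399]);
translate([237, 759, 0]) cube([30, 30, 399]);
translate([508, 759, 0]) cube([30, 30, 399]);


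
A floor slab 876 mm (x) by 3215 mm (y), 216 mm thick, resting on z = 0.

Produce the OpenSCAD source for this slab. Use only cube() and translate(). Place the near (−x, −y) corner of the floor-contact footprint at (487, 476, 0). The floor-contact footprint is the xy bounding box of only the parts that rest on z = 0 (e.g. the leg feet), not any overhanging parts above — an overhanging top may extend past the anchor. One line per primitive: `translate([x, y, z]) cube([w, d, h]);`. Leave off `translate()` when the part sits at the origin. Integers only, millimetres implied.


translate([487, 476, 0]) cube([876, 3215, 216]);


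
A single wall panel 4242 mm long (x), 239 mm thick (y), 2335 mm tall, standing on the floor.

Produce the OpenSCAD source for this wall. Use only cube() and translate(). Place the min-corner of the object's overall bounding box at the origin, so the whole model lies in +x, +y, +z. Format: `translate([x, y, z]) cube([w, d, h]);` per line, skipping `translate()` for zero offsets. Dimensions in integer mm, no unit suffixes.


cube([4242, 239, 2335]);


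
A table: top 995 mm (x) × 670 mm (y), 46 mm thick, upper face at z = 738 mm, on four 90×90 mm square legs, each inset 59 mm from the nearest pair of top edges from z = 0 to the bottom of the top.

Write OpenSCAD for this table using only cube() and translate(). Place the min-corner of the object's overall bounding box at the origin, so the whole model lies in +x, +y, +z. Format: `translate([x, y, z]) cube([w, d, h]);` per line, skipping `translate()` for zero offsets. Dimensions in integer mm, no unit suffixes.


translate([0, 0, 692]) cube([995, 670, 46]);
translate([59, 59, 0]) cube([90, 90, 692]);
translate([846, 59, 0]) cube([90, 90, 692]);
translate([59, 521, 0]) cube([90, 90, 692]);
translate([846, 521, 0]) cube([90, 90, 692]);


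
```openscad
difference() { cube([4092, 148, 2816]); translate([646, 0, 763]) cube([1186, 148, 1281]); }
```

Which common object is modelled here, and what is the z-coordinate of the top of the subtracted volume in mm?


A wall with a window opening. The window head height is 2044 mm.

A wall with a rectangular opening subtracted — a window. Sill at z = 763, opening 1281 mm tall, so the head is at 763 + 1281 = 2044 mm.


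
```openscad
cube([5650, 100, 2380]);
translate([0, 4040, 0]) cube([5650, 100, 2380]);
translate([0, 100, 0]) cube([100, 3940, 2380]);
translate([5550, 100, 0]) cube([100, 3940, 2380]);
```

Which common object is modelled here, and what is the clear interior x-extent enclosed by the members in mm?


A house (or room) frame. The interior width is 5450 mm.

Four 2380 mm walls enclosing a rectangle with no floor or roof — a room or house frame. Outside width is 5650 mm and wall thickness is 100 mm, so the interior width is 5650 − 2 × 100 = 5450 mm.


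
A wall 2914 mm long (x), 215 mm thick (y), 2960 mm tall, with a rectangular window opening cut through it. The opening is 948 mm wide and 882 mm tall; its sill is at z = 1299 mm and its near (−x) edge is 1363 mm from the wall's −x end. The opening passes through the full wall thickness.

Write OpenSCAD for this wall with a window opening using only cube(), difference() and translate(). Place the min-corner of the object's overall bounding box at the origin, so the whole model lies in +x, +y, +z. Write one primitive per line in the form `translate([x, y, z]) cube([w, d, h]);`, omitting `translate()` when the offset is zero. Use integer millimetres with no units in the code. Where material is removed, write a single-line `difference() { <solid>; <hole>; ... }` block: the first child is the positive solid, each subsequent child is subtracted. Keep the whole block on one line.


difference() { cube([2914, 215, 2960]); translate([1363, 0, 1299]) cube([948, 215, 882]); }


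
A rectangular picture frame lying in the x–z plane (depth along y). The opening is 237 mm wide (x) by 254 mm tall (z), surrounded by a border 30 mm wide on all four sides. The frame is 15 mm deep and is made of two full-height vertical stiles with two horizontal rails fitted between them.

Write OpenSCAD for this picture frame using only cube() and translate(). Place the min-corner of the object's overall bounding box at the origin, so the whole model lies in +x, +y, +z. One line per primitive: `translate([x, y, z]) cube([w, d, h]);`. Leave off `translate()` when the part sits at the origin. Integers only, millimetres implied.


cube([30, 15, 314]);
translate([267, 0, 0]) cube([30, 15, 314]);
translate([30, 0, 0]) cube([237, 15, 30]);
translate([30, 0, 284]) cube([237, 15, 30]);
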